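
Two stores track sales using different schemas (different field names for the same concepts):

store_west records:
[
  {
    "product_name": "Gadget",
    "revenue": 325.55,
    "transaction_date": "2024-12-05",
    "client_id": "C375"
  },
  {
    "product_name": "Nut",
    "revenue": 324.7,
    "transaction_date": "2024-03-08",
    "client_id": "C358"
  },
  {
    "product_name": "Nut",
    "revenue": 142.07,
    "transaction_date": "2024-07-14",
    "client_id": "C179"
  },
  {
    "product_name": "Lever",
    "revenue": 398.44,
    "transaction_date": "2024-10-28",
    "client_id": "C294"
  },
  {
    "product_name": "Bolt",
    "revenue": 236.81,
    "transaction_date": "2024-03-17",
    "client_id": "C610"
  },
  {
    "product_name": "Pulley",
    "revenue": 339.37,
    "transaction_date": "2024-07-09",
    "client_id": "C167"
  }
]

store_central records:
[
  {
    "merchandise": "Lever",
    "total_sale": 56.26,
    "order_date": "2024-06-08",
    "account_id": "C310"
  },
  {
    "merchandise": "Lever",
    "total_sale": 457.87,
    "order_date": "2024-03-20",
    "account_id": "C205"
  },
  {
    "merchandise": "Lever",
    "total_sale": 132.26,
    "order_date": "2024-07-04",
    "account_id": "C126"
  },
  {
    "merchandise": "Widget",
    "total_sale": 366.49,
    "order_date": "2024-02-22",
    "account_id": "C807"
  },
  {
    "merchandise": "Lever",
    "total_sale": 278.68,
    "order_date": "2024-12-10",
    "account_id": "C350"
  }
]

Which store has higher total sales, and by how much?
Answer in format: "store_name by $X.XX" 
store_west by $475.38

Schema mapping: "revenue" (store_west) = "total_sale" (store_central) = sale amount

Total for store_west: 1766.94
Total for store_central: 1291.56

Difference: |1766.94 - 1291.56| = 475.38
store_west has higher sales by $475.38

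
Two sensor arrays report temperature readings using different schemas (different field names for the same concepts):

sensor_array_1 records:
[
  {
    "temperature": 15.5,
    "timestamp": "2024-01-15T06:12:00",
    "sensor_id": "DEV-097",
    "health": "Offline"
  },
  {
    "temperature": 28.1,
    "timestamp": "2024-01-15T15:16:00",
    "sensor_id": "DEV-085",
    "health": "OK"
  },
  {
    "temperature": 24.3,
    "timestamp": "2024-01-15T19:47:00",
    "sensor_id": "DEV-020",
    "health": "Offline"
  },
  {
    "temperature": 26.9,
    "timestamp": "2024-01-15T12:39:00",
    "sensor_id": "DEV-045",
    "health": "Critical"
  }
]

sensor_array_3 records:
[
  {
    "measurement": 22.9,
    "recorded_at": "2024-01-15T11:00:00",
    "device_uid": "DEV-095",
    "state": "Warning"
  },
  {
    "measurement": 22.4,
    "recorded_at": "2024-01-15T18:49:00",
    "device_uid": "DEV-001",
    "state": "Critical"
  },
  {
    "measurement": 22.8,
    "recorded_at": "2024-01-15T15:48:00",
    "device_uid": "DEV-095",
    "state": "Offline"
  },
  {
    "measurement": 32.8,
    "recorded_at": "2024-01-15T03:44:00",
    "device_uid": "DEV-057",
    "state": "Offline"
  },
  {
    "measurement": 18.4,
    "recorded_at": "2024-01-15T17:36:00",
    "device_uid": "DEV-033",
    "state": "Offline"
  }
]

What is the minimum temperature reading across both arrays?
15.5

Schema mapping: "temperature" (sensor_array_1) = "measurement" (sensor_array_3) = temperature reading

Minimum in sensor_array_1: 15.5
Minimum in sensor_array_3: 18.4

Overall minimum: min(15.5, 18.4) = 15.5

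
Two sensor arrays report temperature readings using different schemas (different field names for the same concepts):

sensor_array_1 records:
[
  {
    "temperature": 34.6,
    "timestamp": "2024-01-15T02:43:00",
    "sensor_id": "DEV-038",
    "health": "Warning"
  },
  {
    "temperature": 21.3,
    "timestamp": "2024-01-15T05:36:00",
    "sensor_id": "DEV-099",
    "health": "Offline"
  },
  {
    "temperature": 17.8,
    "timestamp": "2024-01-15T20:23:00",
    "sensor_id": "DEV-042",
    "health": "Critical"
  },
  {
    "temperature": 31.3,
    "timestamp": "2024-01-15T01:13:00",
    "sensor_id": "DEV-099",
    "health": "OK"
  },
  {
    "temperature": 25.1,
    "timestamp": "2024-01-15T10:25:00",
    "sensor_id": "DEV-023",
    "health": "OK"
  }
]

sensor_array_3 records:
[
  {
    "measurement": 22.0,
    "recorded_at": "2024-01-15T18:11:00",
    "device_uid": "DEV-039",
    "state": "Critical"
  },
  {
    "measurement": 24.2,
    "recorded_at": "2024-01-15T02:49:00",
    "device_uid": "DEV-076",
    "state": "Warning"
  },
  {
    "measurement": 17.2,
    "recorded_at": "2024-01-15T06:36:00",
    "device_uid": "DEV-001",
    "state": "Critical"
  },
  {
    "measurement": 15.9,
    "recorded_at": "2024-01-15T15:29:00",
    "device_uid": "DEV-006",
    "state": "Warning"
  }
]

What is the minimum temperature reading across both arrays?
15.9

Schema mapping: "temperature" (sensor_array_1) = "measurement" (sensor_array_3) = temperature reading

Minimum in sensor_array_1: 17.8
Minimum in sensor_array_3: 15.9

Overall minimum: min(17.8, 15.9) = 15.9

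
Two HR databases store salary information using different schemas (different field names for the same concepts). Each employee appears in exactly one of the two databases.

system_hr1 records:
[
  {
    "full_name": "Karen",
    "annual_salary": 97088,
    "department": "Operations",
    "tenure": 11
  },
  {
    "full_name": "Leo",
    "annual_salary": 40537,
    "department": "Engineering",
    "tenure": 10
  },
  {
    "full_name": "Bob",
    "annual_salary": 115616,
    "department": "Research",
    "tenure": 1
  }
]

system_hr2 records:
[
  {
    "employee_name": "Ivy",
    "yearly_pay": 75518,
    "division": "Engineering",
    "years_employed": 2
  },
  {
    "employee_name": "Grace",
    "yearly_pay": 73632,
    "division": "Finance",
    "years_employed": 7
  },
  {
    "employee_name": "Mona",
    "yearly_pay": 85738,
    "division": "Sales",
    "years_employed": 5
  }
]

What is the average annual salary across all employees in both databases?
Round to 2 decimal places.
81354.83

Schema mapping: "annual_salary" (system_hr1) = "yearly_pay" (system_hr2) = annual salary

All salaries: [97088, 40537, 115616, 75518, 73632, 85738]
Sum: 488129
Count: 6
Average: 488129 / 6 = 81354.83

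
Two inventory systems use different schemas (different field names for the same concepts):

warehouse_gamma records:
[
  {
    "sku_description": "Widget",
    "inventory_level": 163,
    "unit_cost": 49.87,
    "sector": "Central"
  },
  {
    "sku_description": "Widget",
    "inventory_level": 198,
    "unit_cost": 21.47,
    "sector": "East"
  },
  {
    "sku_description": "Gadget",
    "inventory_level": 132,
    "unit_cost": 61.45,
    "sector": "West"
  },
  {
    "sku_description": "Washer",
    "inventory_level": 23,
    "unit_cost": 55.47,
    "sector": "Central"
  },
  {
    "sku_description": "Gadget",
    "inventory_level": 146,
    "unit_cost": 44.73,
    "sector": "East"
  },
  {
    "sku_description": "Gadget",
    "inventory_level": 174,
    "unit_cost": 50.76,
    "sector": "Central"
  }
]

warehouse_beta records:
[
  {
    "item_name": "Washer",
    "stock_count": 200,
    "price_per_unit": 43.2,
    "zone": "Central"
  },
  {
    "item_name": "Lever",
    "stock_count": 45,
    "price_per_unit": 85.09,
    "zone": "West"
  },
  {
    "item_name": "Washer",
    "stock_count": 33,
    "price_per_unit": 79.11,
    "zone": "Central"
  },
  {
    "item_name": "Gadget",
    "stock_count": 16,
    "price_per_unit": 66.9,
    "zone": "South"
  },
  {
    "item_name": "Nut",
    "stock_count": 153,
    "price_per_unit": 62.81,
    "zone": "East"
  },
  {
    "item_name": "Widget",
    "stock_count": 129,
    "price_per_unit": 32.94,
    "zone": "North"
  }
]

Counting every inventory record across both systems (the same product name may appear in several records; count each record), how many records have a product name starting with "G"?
4

Schema mapping: "sku_description" (warehouse_gamma) = "item_name" (warehouse_beta) = product name

Records with product name starting with "G" in warehouse_gamma: 3
Records with product name starting with "G" in warehouse_beta: 1

Total: 3 + 1 = 4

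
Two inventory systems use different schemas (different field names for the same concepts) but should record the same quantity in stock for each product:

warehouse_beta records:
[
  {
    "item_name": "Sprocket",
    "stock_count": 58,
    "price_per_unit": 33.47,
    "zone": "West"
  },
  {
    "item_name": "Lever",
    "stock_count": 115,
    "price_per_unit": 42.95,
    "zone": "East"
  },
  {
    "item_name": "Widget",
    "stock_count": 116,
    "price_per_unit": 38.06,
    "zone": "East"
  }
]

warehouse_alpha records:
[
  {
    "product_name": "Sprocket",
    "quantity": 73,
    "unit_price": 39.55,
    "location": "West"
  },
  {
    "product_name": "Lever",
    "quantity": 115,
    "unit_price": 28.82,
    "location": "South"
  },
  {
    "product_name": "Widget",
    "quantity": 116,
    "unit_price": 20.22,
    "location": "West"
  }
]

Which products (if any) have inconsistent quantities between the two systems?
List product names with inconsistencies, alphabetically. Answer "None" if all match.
Sprocket

Schema mappings:
- "item_name" (warehouse_beta) = "product_name" (warehouse_alpha) = product name
- "stock_count" (warehouse_beta) = "quantity" (warehouse_alpha) = quantity

Comparison:
  Sprocket: 58 vs 73 - MISMATCH
  Lever: 115 vs 115 - MATCH
  Widget: 116 vs 116 - MATCH

Products with inconsistencies: Sprocket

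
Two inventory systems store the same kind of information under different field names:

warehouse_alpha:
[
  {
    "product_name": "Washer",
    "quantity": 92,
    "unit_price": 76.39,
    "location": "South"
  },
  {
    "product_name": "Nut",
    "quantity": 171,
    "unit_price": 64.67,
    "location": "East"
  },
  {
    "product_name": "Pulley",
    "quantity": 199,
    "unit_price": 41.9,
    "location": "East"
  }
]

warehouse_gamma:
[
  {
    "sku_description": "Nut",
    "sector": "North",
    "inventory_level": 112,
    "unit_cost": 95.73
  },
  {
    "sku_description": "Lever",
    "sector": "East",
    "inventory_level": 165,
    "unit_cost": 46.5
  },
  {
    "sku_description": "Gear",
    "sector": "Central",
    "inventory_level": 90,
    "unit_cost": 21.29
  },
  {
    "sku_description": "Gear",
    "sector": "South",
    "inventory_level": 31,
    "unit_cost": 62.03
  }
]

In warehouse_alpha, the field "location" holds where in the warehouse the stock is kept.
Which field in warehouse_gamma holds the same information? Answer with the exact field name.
sector

In warehouse_alpha, "location" holds where in the warehouse the stock is kept.
The fields in warehouse_gamma are: "sku_description", "sector", "inventory_level", "unit_cost".
"sector" is the match: the name refers to the same concept and its values are area labels (e.g. 'Central', 'East').
The other fields ("sku_description", "inventory_level", "unit_cost") hold different kinds of data.

So "location" in warehouse_alpha corresponds to "sector" in warehouse_gamma.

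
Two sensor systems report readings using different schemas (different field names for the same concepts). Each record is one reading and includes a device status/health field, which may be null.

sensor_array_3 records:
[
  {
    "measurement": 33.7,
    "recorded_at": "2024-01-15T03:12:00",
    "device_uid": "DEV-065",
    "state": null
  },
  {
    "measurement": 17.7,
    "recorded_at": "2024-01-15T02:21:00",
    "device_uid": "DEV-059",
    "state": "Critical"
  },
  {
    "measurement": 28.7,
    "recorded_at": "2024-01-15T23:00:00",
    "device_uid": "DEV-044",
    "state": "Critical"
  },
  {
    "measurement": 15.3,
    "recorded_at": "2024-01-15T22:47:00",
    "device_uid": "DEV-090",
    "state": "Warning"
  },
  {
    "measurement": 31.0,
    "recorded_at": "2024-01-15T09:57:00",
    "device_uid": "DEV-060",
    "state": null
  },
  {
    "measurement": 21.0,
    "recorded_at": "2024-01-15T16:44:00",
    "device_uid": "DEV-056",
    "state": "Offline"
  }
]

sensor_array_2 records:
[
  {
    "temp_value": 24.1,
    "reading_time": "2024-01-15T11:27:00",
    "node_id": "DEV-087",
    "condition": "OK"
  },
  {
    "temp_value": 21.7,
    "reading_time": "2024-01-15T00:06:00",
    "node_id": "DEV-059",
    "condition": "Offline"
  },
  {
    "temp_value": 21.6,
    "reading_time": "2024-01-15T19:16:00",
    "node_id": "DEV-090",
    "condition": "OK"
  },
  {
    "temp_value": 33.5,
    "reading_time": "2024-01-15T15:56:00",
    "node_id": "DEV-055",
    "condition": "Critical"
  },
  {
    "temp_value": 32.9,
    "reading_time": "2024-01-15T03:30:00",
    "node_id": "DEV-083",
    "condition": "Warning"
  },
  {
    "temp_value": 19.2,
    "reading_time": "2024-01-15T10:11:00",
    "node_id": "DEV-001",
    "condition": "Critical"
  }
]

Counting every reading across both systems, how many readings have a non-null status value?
10

Schema mapping: "state" (sensor_array_3) = "condition" (sensor_array_2) = status

Non-null in sensor_array_3: 4
Non-null in sensor_array_2: 6

Total non-null: 4 + 6 = 10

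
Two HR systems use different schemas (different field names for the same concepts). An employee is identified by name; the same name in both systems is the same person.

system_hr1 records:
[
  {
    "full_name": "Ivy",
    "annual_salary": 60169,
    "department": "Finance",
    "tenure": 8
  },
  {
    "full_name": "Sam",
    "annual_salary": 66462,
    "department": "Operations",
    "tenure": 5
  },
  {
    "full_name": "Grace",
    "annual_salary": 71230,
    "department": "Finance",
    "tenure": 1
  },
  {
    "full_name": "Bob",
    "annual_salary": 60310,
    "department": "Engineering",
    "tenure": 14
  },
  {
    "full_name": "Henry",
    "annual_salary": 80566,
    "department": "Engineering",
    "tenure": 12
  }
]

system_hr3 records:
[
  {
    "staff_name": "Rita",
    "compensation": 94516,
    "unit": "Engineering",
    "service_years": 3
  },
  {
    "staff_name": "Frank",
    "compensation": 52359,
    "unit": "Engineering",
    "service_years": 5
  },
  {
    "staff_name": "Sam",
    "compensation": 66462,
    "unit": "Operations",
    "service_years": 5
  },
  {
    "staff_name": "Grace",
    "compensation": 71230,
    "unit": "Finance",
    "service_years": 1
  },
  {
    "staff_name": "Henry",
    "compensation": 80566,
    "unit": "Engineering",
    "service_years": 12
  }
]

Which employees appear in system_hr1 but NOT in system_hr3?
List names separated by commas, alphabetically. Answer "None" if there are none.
Bob, Ivy

Schema mapping: "full_name" (system_hr1) = "staff_name" (system_hr3) = employee name

Names in system_hr1: ['Bob', 'Grace', 'Henry', 'Ivy', 'Sam']
Names in system_hr3: ['Frank', 'Grace', 'Henry', 'Rita', 'Sam']

In system_hr1 but not system_hr3: ['Bob', 'Ivy']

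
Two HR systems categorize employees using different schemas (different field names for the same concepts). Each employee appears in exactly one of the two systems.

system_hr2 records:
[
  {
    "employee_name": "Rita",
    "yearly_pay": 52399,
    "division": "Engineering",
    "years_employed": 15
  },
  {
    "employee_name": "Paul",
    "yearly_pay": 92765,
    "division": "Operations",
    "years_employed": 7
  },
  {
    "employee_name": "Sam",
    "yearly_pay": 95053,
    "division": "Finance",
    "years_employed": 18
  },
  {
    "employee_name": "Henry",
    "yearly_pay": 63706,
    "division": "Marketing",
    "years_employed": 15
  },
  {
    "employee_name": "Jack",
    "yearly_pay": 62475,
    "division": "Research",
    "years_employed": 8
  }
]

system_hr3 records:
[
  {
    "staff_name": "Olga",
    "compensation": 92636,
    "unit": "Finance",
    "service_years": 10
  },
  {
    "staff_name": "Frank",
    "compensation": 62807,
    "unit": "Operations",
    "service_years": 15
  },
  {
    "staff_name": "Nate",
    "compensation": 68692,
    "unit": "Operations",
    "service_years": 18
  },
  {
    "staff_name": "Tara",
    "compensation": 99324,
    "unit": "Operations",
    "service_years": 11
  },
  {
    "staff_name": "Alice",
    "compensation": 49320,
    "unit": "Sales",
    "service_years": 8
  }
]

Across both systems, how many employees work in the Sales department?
1

Schema mapping: "division" (system_hr2) = "unit" (system_hr3) = department

Sales employees in system_hr2: 0
Sales employees in system_hr3: 1

Total in Sales: 0 + 1 = 1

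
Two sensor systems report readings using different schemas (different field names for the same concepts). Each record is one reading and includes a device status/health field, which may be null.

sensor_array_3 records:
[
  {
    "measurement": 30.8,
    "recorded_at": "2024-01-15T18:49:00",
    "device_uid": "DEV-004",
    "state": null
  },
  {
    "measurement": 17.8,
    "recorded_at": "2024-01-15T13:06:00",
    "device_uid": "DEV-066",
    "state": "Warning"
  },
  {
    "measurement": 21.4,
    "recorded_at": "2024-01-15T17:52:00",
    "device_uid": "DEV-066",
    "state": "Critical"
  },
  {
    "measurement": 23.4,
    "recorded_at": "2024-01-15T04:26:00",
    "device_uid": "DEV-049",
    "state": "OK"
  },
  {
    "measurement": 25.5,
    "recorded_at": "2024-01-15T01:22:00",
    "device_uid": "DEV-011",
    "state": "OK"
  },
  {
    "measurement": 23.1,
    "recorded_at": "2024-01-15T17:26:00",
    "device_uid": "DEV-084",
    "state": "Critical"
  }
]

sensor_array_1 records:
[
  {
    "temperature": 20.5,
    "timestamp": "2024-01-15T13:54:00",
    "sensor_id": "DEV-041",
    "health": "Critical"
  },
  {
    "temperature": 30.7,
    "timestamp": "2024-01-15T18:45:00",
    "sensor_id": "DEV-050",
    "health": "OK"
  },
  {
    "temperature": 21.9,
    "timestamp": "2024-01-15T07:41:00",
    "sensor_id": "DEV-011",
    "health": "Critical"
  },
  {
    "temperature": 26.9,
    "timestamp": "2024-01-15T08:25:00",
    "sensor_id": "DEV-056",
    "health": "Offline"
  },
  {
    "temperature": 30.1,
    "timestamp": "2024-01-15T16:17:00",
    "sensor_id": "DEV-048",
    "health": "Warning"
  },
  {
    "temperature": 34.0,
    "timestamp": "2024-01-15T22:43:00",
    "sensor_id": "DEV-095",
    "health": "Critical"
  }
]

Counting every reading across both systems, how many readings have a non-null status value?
11

Schema mapping: "state" (sensor_array_3) = "health" (sensor_array_1) = status

Non-null in sensor_array_3: 5
Non-null in sensor_array_1: 6

Total non-null: 5 + 6 = 11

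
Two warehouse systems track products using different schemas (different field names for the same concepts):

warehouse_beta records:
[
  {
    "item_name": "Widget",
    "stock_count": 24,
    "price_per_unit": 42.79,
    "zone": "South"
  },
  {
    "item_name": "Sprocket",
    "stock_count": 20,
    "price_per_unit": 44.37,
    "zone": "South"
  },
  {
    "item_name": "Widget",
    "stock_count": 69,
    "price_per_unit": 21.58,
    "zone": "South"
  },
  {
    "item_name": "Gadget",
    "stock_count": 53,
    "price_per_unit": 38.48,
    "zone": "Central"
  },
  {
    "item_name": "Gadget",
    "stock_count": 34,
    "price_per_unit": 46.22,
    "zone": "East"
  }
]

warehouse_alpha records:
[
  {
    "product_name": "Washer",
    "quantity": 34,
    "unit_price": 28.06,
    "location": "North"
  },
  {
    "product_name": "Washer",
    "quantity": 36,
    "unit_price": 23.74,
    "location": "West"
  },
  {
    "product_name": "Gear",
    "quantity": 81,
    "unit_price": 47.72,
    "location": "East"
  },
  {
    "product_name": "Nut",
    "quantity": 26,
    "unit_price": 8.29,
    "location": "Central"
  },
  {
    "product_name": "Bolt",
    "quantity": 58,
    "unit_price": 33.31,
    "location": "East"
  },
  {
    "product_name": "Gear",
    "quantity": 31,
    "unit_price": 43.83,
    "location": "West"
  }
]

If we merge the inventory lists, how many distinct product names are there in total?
7

Schema mapping: "item_name" (warehouse_beta) = "product_name" (warehouse_alpha) = product name

Products in warehouse_beta: ['Gadget', 'Sprocket', 'Widget']
Products in warehouse_alpha: ['Bolt', 'Gear', 'Nut', 'Washer']

Union (unique products): ['Bolt', 'Gadget', 'Gear', 'Nut', 'Sprocket', 'Washer', 'Widget']
Count: 7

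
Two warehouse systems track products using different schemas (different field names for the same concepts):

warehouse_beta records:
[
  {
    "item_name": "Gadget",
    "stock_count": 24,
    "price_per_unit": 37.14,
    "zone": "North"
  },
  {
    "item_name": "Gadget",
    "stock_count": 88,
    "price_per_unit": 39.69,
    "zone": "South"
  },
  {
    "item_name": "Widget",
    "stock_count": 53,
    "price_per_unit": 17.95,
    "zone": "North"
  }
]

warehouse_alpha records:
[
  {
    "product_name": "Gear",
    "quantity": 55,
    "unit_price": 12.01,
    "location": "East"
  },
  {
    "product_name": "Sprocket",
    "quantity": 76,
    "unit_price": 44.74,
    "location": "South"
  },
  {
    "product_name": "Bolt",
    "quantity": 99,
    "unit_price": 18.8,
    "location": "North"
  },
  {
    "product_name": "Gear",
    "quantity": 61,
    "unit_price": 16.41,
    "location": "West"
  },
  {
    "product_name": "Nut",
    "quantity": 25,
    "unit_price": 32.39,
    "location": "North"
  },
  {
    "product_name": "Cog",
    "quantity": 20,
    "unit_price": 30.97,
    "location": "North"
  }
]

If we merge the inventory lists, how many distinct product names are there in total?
7

Schema mapping: "item_name" (warehouse_beta) = "product_name" (warehouse_alpha) = product name

Products in warehouse_beta: ['Gadget', 'Widget']
Products in warehouse_alpha: ['Bolt', 'Cog', 'Gear', 'Nut', 'Sprocket']

Union (unique products): ['Bolt', 'Cog', 'Gadget', 'Gear', 'Nut', 'Sprocket', 'Widget']
Count: 7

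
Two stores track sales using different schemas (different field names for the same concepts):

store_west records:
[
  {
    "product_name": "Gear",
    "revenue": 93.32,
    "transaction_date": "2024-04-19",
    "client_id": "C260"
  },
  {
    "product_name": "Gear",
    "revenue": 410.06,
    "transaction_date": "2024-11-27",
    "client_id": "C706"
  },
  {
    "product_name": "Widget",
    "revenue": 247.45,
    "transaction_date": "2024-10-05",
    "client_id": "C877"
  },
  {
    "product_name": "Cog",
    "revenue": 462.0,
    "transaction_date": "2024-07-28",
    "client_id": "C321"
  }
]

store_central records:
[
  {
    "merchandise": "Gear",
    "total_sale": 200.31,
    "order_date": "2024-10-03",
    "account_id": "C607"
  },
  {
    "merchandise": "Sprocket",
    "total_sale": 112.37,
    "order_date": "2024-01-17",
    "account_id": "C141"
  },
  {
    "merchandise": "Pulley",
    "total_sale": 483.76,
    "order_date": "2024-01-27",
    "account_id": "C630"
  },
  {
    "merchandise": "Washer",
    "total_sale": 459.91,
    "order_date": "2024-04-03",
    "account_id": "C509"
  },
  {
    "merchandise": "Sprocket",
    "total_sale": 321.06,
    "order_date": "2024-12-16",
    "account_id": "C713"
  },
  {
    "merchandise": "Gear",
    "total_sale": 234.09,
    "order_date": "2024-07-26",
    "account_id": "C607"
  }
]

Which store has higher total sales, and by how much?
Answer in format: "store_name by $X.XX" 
store_central by $598.67

Schema mapping: "revenue" (store_west) = "total_sale" (store_central) = sale amount

Total for store_west: 1212.83
Total for store_central: 1811.50

Difference: |1212.83 - 1811.50| = 598.67
store_central has higher sales by $598.67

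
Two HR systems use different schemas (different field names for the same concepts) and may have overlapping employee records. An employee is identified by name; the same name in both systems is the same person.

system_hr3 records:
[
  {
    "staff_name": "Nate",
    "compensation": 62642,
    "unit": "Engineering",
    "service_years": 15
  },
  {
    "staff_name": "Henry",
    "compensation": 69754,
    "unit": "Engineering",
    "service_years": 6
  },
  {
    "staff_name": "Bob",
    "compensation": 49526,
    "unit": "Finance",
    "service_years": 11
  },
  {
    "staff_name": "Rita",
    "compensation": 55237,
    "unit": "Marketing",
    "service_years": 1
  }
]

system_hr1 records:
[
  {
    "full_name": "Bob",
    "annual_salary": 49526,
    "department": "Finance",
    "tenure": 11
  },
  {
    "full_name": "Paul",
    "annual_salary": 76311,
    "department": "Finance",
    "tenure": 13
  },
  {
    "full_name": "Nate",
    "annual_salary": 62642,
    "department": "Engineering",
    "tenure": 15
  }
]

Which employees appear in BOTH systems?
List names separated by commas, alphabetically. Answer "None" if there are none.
Bob, Nate

Schema mapping: "staff_name" (system_hr3) = "full_name" (system_hr1) = employee name

Names in system_hr3: ['Bob', 'Henry', 'Nate', 'Rita']
Names in system_hr1: ['Bob', 'Nate', 'Paul']

Intersection: ['Bob', 'Nate']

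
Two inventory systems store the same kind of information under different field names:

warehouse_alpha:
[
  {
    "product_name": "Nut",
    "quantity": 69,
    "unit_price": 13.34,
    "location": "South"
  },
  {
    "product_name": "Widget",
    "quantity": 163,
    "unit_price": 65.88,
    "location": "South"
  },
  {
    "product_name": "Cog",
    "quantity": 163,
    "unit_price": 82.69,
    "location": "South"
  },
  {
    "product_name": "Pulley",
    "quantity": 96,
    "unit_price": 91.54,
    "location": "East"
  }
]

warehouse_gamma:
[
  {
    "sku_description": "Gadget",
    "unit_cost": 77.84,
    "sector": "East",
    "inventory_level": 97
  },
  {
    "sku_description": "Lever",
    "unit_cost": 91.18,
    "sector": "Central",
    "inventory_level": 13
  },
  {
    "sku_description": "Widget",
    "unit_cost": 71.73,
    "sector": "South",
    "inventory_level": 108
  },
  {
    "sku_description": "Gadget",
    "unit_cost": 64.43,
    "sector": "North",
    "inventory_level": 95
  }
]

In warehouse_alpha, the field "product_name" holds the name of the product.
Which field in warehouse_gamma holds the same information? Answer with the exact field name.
sku_description

In warehouse_alpha, "product_name" holds the name of the product.
The fields in warehouse_gamma are: "sku_description", "unit_cost", "sector", "inventory_level".
"sku_description" is the match: the name refers to the same concept and its values are product-name strings (e.g. 'Gadget', 'Lever').
The other fields ("unit_cost", "sector", "inventory_level") hold different kinds of data.

So "product_name" in warehouse_alpha corresponds to "sku_description" in warehouse_gamma.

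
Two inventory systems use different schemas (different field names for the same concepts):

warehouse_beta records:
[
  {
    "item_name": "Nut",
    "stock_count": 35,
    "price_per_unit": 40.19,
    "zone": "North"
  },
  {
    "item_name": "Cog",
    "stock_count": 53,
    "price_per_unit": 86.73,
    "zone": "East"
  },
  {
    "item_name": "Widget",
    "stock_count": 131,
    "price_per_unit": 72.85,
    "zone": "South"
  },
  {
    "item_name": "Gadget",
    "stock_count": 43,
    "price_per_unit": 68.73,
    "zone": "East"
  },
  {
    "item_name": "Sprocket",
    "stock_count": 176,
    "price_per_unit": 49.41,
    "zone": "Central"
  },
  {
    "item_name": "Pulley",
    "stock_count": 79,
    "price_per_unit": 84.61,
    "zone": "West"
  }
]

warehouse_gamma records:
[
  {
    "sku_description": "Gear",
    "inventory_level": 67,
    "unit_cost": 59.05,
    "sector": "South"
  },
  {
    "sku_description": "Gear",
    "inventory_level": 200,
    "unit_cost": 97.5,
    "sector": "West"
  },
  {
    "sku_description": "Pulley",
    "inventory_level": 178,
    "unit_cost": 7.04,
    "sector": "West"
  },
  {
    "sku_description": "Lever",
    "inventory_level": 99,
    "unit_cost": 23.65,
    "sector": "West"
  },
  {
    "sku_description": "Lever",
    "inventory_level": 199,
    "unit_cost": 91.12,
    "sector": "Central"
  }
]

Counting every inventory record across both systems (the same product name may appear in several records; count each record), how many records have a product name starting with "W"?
1

Schema mapping: "item_name" (warehouse_beta) = "sku_description" (warehouse_gamma) = product name

Records with product name starting with "W" in warehouse_beta: 1
Records with product name starting with "W" in warehouse_gamma: 0

Total: 1 + 0 = 1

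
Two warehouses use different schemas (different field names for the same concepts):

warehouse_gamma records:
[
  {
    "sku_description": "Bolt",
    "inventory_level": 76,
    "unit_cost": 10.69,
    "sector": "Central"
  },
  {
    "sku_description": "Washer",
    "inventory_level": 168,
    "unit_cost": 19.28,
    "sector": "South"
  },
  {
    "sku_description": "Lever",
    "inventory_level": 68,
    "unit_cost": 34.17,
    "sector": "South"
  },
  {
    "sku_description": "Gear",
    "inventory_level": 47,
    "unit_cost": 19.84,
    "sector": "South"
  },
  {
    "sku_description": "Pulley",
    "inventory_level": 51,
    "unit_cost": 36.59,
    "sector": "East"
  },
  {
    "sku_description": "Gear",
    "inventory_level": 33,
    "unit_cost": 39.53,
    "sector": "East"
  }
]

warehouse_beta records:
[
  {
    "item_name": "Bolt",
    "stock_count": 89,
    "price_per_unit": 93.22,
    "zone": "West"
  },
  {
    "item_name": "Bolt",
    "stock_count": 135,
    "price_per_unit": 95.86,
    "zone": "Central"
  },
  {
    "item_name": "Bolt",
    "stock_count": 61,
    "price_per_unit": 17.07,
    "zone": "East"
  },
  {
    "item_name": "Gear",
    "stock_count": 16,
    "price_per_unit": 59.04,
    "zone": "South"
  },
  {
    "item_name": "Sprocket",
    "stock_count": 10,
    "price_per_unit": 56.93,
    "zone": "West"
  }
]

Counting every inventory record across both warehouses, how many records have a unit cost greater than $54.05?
4

Schema mapping: "unit_cost" (warehouse_gamma) = "price_per_unit" (warehouse_beta) = unit cost

Records > $54.05 in warehouse_gamma: 0
Records > $54.05 in warehouse_beta: 4

Total count: 0 + 4 = 4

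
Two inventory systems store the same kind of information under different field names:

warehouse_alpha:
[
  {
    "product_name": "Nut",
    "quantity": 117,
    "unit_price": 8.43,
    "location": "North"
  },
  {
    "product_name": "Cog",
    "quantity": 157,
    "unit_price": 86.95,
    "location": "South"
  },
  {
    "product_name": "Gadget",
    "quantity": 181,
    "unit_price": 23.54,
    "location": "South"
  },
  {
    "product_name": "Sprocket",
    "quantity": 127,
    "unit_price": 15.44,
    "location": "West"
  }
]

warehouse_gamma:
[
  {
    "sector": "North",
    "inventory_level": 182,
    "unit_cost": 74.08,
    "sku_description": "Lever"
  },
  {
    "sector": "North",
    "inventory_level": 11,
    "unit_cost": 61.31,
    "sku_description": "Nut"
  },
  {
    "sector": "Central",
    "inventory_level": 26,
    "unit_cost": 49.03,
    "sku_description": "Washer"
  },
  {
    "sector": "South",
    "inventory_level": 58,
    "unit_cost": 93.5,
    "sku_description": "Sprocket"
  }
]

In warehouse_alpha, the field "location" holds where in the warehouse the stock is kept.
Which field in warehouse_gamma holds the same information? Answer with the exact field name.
sector

In warehouse_alpha, "location" holds where in the warehouse the stock is kept.
The fields in warehouse_gamma are: "sector", "inventory_level", "unit_cost", "sku_description".
"sector" is the match: the name refers to the same concept and its values are area labels (e.g. 'Central', 'North').
The other fields ("inventory_level", "unit_cost", "sku_description") hold different kinds of data.

So "location" in warehouse_alpha corresponds to "sector" in warehouse_gamma.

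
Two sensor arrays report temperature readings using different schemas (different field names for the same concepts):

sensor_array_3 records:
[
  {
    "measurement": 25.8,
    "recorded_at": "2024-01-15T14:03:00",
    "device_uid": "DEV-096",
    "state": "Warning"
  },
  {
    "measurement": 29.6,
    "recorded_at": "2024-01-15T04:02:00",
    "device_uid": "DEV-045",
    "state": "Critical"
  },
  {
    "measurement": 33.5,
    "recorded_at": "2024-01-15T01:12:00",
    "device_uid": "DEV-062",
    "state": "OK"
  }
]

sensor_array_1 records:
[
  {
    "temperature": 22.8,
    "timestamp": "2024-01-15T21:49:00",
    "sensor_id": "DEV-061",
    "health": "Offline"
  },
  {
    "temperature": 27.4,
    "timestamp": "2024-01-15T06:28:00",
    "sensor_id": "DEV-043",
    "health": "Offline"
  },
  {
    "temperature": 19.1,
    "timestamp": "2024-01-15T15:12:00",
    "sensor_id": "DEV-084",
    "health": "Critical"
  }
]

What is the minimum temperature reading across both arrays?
19.1

Schema mapping: "measurement" (sensor_array_3) = "temperature" (sensor_array_1) = temperature reading

Minimum in sensor_array_3: 25.8
Minimum in sensor_array_1: 19.1

Overall minimum: min(25.8, 19.1) = 19.1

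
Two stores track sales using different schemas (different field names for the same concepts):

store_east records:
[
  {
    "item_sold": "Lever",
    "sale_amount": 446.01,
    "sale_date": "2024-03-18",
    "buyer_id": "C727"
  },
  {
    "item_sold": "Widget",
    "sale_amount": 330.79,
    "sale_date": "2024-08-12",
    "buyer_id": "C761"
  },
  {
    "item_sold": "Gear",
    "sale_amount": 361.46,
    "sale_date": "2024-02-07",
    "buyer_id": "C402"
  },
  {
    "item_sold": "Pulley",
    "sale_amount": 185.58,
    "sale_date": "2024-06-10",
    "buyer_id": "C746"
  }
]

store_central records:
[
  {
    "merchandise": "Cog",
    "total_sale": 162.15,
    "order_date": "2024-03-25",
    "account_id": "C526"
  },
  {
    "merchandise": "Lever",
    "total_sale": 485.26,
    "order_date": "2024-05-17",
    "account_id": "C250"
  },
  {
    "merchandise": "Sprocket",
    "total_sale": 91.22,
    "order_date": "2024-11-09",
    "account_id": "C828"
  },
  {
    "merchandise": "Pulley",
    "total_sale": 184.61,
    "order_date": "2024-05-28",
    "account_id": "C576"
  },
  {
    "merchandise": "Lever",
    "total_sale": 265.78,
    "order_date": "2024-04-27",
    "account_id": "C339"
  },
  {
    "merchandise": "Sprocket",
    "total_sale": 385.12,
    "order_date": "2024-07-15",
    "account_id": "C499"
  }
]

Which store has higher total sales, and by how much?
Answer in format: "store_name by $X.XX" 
store_central by $250.30

Schema mapping: "sale_amount" (store_east) = "total_sale" (store_central) = sale amount

Total for store_east: 1323.84
Total for store_central: 1574.14

Difference: |1323.84 - 1574.14| = 250.30
store_central has higher sales by $250.30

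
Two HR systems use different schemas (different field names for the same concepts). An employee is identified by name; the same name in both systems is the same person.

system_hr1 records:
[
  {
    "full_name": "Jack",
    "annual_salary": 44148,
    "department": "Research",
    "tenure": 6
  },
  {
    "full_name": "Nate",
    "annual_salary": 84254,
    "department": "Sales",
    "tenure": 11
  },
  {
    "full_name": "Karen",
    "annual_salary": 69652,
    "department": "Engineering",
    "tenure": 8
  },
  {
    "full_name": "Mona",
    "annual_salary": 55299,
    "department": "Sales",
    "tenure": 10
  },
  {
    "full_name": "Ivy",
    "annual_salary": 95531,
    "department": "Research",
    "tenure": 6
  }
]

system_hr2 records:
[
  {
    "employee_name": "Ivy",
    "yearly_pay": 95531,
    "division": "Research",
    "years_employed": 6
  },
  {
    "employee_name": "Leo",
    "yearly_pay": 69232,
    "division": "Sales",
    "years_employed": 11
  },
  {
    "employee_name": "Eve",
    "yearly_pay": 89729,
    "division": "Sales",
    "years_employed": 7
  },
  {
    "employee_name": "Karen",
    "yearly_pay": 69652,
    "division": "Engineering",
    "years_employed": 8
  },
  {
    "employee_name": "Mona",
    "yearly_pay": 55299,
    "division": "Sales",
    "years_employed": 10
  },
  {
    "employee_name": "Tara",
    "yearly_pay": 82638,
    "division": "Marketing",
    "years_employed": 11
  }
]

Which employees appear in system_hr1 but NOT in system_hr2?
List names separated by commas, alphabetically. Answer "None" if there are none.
Jack, Nate

Schema mapping: "full_name" (system_hr1) = "employee_name" (system_hr2) = employee name

Names in system_hr1: ['Ivy', 'Jack', 'Karen', 'Mona', 'Nate']
Names in system_hr2: ['Eve', 'Ivy', 'Karen', 'Leo', 'Mona', 'Tara']

In system_hr1 but not system_hr2: ['Jack', 'Nate']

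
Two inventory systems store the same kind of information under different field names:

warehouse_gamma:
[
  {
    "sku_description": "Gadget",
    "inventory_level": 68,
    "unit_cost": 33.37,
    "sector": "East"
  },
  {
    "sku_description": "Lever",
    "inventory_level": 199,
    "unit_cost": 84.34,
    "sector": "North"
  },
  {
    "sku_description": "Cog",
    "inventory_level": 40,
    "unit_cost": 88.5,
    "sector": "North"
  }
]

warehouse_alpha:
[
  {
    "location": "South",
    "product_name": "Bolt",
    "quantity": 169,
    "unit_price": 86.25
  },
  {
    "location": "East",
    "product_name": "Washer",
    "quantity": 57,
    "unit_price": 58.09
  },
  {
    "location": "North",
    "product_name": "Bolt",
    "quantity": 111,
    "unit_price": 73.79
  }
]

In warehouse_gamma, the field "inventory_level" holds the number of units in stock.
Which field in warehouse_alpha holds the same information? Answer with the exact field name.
quantity

In warehouse_gamma, "inventory_level" holds the number of units in stock.
The fields in warehouse_alpha are: "location", "product_name", "quantity", "unit_price".
"quantity" is the match: the name refers to the same concept and its values are whole-number counts (e.g. 169, 57).
The other fields ("location", "product_name", "unit_price") hold different kinds of data.

So "inventory_level" in warehouse_gamma corresponds to "quantity" in warehouse_alpha.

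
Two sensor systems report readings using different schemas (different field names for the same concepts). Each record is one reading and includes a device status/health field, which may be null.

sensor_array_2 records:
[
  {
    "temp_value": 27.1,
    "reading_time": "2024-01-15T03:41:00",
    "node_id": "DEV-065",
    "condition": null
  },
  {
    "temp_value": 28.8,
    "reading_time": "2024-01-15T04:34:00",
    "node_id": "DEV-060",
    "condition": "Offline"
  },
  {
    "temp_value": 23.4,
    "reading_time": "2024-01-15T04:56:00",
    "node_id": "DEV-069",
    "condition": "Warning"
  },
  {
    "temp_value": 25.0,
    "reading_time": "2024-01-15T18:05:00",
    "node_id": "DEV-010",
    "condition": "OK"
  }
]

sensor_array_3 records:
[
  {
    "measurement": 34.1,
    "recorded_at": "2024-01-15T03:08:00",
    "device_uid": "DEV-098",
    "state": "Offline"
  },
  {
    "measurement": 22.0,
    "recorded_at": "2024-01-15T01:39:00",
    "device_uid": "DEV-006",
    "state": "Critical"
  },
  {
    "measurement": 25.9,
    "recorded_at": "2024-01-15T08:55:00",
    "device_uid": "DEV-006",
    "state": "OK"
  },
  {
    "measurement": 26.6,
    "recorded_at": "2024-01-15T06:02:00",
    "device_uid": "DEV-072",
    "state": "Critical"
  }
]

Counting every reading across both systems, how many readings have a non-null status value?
7

Schema mapping: "condition" (sensor_array_2) = "state" (sensor_array_3) = status

Non-null in sensor_array_2: 3
Non-null in sensor_array_3: 4

Total non-null: 3 + 4 = 7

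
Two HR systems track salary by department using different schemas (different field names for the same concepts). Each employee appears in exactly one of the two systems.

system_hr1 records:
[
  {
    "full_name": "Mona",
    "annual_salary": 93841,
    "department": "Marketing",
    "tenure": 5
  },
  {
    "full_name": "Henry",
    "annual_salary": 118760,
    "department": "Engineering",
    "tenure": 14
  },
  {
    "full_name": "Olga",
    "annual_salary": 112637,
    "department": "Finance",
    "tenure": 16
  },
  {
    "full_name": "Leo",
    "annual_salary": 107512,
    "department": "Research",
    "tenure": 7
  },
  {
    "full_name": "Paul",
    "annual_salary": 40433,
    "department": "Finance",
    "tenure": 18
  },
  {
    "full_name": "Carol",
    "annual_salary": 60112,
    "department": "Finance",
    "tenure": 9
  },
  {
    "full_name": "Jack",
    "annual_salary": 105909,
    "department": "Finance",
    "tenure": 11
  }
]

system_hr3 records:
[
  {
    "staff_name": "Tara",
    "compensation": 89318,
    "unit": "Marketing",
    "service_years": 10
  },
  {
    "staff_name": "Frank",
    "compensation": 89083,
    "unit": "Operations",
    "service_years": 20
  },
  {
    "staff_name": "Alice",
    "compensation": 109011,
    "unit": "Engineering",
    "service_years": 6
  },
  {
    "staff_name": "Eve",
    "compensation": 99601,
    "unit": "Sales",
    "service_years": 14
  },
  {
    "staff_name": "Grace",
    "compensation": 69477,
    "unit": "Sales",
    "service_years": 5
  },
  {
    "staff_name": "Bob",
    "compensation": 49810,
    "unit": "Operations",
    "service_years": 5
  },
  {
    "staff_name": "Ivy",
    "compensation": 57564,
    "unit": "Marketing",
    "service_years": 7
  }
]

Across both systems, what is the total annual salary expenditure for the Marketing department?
240723

Schema mappings:
- "department" (system_hr1) = "unit" (system_hr3) = department
- "annual_salary" (system_hr1) = "compensation" (system_hr3) = salary

Marketing salaries from system_hr1: 93841
Marketing salaries from system_hr3: 146882

Total: 93841 + 146882 = 240723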